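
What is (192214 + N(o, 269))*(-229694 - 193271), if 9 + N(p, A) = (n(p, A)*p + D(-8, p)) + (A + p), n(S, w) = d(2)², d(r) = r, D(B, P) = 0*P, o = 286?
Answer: -82014605360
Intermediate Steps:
D(B, P) = 0
n(S, w) = 4 (n(S, w) = 2² = 4)
N(p, A) = -9 + A + 5*p (N(p, A) = -9 + ((4*p + 0) + (A + p)) = -9 + (4*p + (A + p)) = -9 + (A + 5*p) = -9 + A + 5*p)
(192214 + N(o, 269))*(-229694 - 193271) = (192214 + (-9 + 269 + 5*286))*(-229694 - 193271) = (192214 + (-9 + 269 + 1430))*(-422965) = (192214 + 1690)*(-422965) = 193904*(-422965) = -82014605360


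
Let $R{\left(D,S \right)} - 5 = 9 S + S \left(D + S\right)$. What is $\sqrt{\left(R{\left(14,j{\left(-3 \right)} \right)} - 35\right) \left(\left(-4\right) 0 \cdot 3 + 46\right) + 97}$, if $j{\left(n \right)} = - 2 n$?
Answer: $\sqrt{6721} \approx 81.982$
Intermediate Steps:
$R{\left(D,S \right)} = 5 + 9 S + S \left(D + S\right)$ ($R{\left(D,S \right)} = 5 + \left(9 S + S \left(D + S\right)\right) = 5 + 9 S + S \left(D + S\right)$)
$\sqrt{\left(R{\left(14,j{\left(-3 \right)} \right)} - 35\right) \left(\left(-4\right) 0 \cdot 3 + 46\right) + 97} = \sqrt{\left(\left(5 + \left(\left(-2\right) \left(-3\right)\right)^{2} + 9 \left(\left(-2\right) \left(-3\right)\right) + 14 \left(\left(-2\right) \left(-3\right)\right)\right) - 35\right) \left(\left(-4\right) 0 \cdot 3 + 46\right) + 97} = \sqrt{\left(\left(5 + 6^{2} + 9 \cdot 6 + 14 \cdot 6\right) - 35\right) \left(0 \cdot 3 + 46\right) + 97} = \sqrt{\left(\left(5 + 36 + 54 + 84\right) - 35\right) \left(0 + 46\right) + 97} = \sqrt{\left(179 - 35\right) 46 + 97} = \sqrt{144 \cdot 46 + 97} = \sqrt{6624 + 97} = \sqrt{6721}$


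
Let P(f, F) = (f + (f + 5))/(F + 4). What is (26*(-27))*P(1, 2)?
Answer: -819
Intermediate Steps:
P(f, F) = (5 + 2*f)/(4 + F) (P(f, F) = (f + (5 + f))/(4 + F) = (5 + 2*f)/(4 + F))
(26*(-27))*P(1, 2) = (26*(-27))*((5 + 2*1)/(4 + 2)) = -702*(5 + 2)/6 = -117*7 = -702*7/6 = -819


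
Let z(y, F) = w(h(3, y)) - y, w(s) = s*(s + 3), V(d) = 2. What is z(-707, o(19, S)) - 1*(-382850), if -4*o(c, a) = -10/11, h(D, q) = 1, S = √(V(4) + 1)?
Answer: 383561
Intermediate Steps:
S = √3 (S = √(2 + 1) = √3 ≈ 1.7320)
w(s) = s*(3 + s)
o(c, a) = 5/22 (o(c, a) = -(-5)/(2*11) = -¼*(-10/11) = 5/22)
z(y, F) = 4 - y (z(y, F) = 1*(3 + 1) - y = 1*4 - y = 4 - y)
z(-707, o(19, S)) - 1*(-382850) = (4 - 1*(-707)) - 1*(-382850) = (4 + 707) + 382850 = 711 + 382850 = 383561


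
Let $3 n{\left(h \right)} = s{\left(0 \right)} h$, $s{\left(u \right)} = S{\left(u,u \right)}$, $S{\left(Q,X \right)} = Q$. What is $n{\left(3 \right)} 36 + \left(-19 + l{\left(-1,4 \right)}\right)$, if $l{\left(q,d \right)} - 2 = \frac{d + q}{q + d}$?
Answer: $-16$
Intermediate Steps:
$s{\left(u \right)} = u$
$n{\left(h \right)} = 0$ ($n{\left(h \right)} = \frac{0 h}{3} = \frac{1}{3} \cdot 0 = 0$)
$l{\left(q,d \right)} = 3$ ($l{\left(q,d \right)} = 2 + \frac{d + q}{q + d} = 2 + \frac{d + q}{d + q} = 2 + 1 = 3$)
$n{\left(3 \right)} 36 + \left(-19 + l{\left(-1,4 \right)}\right) = 0 \cdot 36 + \left(-19 + 3\right) = 0 - 16 = -16$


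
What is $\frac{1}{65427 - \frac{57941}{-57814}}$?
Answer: $\frac{57814}{3782654519} \approx 1.5284 \cdot 10^{-5}$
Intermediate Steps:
$\frac{1}{65427 - \frac{57941}{-57814}} = \frac{1}{65427 - - \frac{57941}{57814}} = \frac{1}{65427 + \frac{57941}{57814}} = \frac{1}{\frac{3782654519}{57814}} = \frac{57814}{3782654519}$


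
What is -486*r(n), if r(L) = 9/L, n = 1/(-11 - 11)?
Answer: 96228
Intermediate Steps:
n = -1/22 (n = 1/(-22) = -1/22 ≈ -0.045455)
-486*r(n) = -4374/(-1/22) = -4374*(-22) = -486*(-198) = 96228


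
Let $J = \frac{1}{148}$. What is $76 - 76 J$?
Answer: $\frac{2793}{37} \approx 75.486$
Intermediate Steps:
$J = \frac{1}{148} \approx 0.0067568$
$76 - 76 J = 76 - \frac{19}{37} = \frac{2793}{37}$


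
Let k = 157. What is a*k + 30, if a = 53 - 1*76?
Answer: -3581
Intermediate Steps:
a = -23 (a = 53 - 76 = -23)
a*k + 30 = -23*157 + 30 = -3611 + 30 = -3581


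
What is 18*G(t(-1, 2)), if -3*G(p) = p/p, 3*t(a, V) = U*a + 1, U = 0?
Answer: -6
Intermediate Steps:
t(a, V) = ⅓ (t(a, V) = (0*a + 1)/3 = (0 + 1)/3 = (⅓)*1 = ⅓)
G(p) = -⅓ (G(p) = -p/(3*p) = -⅓*1 = -⅓)
18*G(t(-1, 2)) = 18*(-⅓) = -6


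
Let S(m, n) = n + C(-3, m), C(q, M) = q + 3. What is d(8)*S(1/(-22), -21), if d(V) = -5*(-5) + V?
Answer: -693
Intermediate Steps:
C(q, M) = 3 + q
d(V) = 25 + V
S(m, n) = n (S(m, n) = n + (3 - 3) = n + 0 = n)
d(8)*S(1/(-22), -21) = (25 + 8)*(-21) = 33*(-21) = -693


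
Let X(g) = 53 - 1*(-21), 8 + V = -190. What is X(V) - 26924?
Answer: -26850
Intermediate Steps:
V = -198 (V = -8 - 190 = -198)
X(g) = 74 (X(g) = 53 + 21 = 74)
X(V) - 26924 = 74 - 26924 = -26850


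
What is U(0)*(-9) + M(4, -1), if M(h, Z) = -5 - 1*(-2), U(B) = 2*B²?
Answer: -3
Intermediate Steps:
M(h, Z) = -3 (M(h, Z) = -5 + 2 = -3)
U(0)*(-9) + M(4, -1) = (2*0²)*(-9) - 3 = (2*0)*(-9) - 3 = 0*(-9) - 3 = 0 - 3 = -3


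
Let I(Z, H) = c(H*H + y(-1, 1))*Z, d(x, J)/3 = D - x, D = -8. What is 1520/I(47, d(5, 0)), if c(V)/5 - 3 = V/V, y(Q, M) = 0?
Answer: 76/47 ≈ 1.6170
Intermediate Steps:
d(x, J) = -24 - 3*x (d(x, J) = 3*(-8 - x) = -24 - 3*x)
c(V) = 20 (c(V) = 15 + 5*(V/V) = 15 + 5*1 = 15 + 5 = 20)
I(Z, H) = 20*Z
1520/I(47, d(5, 0)) = 1520/((20*47)) = 1520/940 = 1520*(1/940) = 76/47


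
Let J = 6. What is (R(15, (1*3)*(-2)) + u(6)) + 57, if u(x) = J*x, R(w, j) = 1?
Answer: 94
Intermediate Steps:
u(x) = 6*x
(R(15, (1*3)*(-2)) + u(6)) + 57 = (1 + 6*6) + 57 = (1 + 36) + 57 = 37 + 57 = 94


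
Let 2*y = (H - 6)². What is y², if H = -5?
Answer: 14641/4 ≈ 3660.3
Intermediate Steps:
y = 121/2 (y = (-5 - 6)²/2 = (½)*(-11)² = (½)*121 = 121/2 ≈ 60.500)
y² = (121/2)² = 14641/4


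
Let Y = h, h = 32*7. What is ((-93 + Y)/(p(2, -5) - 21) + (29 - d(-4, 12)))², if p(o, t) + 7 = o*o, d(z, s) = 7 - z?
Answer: 90601/576 ≈ 157.29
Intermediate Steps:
h = 224
p(o, t) = -7 + o² (p(o, t) = -7 + o*o = -7 + o²)
Y = 224
((-93 + Y)/(p(2, -5) - 21) + (29 - d(-4, 12)))² = ((-93 + 224)/((-7 + 2²) - 21) + (29 - (7 - 1*(-4))))² = (131/((-7 + 4) - 21) + (29 - (7 + 4)))² = (131/(-3 - 21) + (29 - 1*11))² = (131/(-24) + (29 - 11))² = (131*(-1/24) + 18)² = (-131/24 + 18)² = (301/24)² = 90601/576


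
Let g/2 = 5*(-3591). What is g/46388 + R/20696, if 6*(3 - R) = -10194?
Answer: -83030123/120005756 ≈ -0.69188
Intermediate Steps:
R = 1702 (R = 3 - ⅙*(-10194) = 3 + 1699 = 1702)
g = -35910 (g = 2*(5*(-3591)) = 2*(-17955) = -35910)
g/46388 + R/20696 = -35910/46388 + 1702/20696 = -35910*1/46388 + 1702*(1/20696) = -17955/23194 + 851/10348 = -83030123/120005756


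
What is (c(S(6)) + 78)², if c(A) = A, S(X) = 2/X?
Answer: 55225/9 ≈ 6136.1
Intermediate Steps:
(c(S(6)) + 78)² = (2/6 + 78)² = (2*(⅙) + 78)² = (⅓ + 78)² = (235/3)² = 55225/9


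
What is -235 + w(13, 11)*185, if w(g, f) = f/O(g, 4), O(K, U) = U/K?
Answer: 25515/4 ≈ 6378.8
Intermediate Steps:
w(g, f) = f*g/4 (w(g, f) = f/((4/g)) = f*(g/4) = f*g/4)
-235 + w(13, 11)*185 = -235 + ((¼)*11*13)*185 = -235 + (143/4)*185 = -235 + 26455/4 = 25515/4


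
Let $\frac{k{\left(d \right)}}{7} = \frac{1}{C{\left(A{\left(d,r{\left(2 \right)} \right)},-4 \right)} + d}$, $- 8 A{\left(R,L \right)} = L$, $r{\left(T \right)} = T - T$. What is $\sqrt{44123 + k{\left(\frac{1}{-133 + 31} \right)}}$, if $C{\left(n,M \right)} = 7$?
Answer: $\frac{\sqrt{22431274469}}{713} \approx 210.06$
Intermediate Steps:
$r{\left(T \right)} = 0$
$A{\left(R,L \right)} = - \frac{L}{8}$
$k{\left(d \right)} = \frac{7}{7 + d}$
$\sqrt{44123 + k{\left(\frac{1}{-133 + 31} \right)}} = \sqrt{44123 + \frac{7}{7 + \frac{1}{-133 + 31}}} = \sqrt{44123 + \frac{7}{7 + \frac{1}{-102}}} = \sqrt{44123 + \frac{7}{7 - \frac{1}{102}}} = \sqrt{44123 + \frac{7}{\frac{713}{102}}} = \sqrt{44123 + 7 \cdot \frac{102}{713}} = \sqrt{44123 + \frac{714}{713}} = \sqrt{\frac{31460413}{713}} = \frac{\sqrt{22431274469}}{713}$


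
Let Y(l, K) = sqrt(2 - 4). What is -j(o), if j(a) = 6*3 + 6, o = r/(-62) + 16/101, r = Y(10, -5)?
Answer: -24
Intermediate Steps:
Y(l, K) = I*sqrt(2) (Y(l, K) = sqrt(-2) = I*sqrt(2))
r = I*sqrt(2) ≈ 1.4142*I
o = 16/101 - I*sqrt(2)/62 (o = (I*sqrt(2))/(-62) + 16/101 = (I*sqrt(2))*(-1/62) + 16*(1/101) = -I*sqrt(2)/62 + 16/101 = 16/101 - I*sqrt(2)/62 ≈ 0.15842 - 0.02281*I)
j(a) = 24 (j(a) = 18 + 6 = 24)
-j(o) = -1*24 = -24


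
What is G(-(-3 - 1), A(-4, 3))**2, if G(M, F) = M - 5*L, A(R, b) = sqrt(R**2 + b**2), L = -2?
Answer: 196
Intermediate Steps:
G(M, F) = 10 + M (G(M, F) = M - 5*(-2) = M + 10 = 10 + M)
G(-(-3 - 1), A(-4, 3))**2 = (10 - (-3 - 1))**2 = (10 - 1*(-4))**2 = (10 + 4)**2 = 14**2 = 196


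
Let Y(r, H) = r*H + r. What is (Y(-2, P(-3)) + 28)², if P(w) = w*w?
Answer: 64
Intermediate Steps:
P(w) = w²
Y(r, H) = r + H*r (Y(r, H) = H*r + r = r + H*r)
(Y(-2, P(-3)) + 28)² = (-2*(1 + (-3)²) + 28)² = (-2*(1 + 9) + 28)² = (-2*10 + 28)² = (-20 + 28)² = 8² = 64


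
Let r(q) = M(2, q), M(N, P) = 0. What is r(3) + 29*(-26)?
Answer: -754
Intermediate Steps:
r(q) = 0
r(3) + 29*(-26) = 0 + 29*(-26) = 0 - 754 = -754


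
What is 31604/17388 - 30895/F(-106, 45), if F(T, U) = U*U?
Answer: -876304/65205 ≈ -13.439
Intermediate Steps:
F(T, U) = U²
31604/17388 - 30895/F(-106, 45) = 31604/17388 - 30895/(45²) = 31604*(1/17388) - 30895/2025 = 7901/4347 - 30895*1/2025 = 7901/4347 - 6179/405 = -876304/65205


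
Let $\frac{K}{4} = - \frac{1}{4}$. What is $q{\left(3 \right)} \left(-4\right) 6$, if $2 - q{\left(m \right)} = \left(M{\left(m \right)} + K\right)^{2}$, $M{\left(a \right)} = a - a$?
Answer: $-24$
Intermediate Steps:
$M{\left(a \right)} = 0$
$K = -1$ ($K = 4 \left(- \frac{1}{4}\right) = -1$)
$q{\left(m \right)} = 1$ ($q{\left(m \right)} = 2 - \left(0 - 1\right)^{2} = 2 - \left(-1\right)^{2} = 2 - 1 = 1$)
$q{\left(3 \right)} \left(-4\right) 6 = 1 \left(-4\right) 6 = \left(-4\right) 6 = -24$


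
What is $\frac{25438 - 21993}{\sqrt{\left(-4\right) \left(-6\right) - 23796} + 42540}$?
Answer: $\frac{12212525}{150806281} - \frac{3445 i \sqrt{5943}}{904837686} \approx 0.080981 - 0.00029351 i$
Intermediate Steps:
$\frac{25438 - 21993}{\sqrt{\left(-4\right) \left(-6\right) - 23796} + 42540} = \frac{3445}{\sqrt{24 - 23796} + 42540} = \frac{3445}{\sqrt{-23772} + 42540} = \frac{3445}{2 i \sqrt{5943} + 42540} = \frac{3445}{42540 + 2 i \sqrt{5943}}$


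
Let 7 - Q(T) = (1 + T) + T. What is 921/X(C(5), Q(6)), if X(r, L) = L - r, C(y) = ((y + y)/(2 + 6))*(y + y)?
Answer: -1842/37 ≈ -49.784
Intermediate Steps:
Q(T) = 6 - 2*T (Q(T) = 7 - ((1 + T) + T) = 7 - (1 + 2*T) = 7 + (-1 - 2*T) = 6 - 2*T)
C(y) = y²/2 (C(y) = ((2*y)/8)*(2*y) = ((2*y)*(⅛))*(2*y) = (y/4)*(2*y) = y²/2)
921/X(C(5), Q(6)) = 921/((6 - 2*6) - 5²/2) = 921/((6 - 12) - 25/2) = 921/(-6 - 1*25/2) = 921/(-6 - 25/2) = 921/(-37/2) = 921*(-2/37) = -1842/37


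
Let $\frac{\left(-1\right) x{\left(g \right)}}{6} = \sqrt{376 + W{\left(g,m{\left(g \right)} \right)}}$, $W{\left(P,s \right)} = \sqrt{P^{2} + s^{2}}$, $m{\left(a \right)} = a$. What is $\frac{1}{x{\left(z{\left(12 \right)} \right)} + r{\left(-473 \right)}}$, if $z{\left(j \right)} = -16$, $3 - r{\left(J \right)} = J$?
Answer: $\frac{1}{476 - 6 \sqrt{376 + 16 \sqrt{2}}} \approx 0.0028074$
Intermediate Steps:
$r{\left(J \right)} = 3 - J$
$x{\left(g \right)} = - 6 \sqrt{376 + \sqrt{2} \sqrt{g^{2}}}$ ($x{\left(g \right)} = - 6 \sqrt{376 + \sqrt{g^{2} + g^{2}}} = - 6 \sqrt{376 + \sqrt{2 g^{2}}} = - 6 \sqrt{376 + \sqrt{2} \sqrt{g^{2}}}$)
$\frac{1}{x{\left(z{\left(12 \right)} \right)} + r{\left(-473 \right)}} = \frac{1}{- 6 \sqrt{376 + \sqrt{2} \sqrt{\left(-16\right)^{2}}} + \left(3 - -473\right)} = \frac{1}{- 6 \sqrt{376 + \sqrt{2} \sqrt{256}} + \left(3 + 473\right)} = \frac{1}{- 6 \sqrt{376 + \sqrt{2} \cdot 16} + 476} = \frac{1}{- 6 \sqrt{376 + 16 \sqrt{2}} + 476} = \frac{1}{476 - 6 \sqrt{376 + 16 \sqrt{2}}}$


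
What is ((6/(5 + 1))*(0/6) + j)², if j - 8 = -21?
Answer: 169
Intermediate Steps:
j = -13 (j = 8 - 21 = -13)
((6/(5 + 1))*(0/6) + j)² = ((6/(5 + 1))*(0/6) - 13)² = ((6/6)*(0*(⅙)) - 13)² = ((6*(⅙))*0 - 13)² = (1*0 - 13)² = (0 - 13)² = (-13)² = 169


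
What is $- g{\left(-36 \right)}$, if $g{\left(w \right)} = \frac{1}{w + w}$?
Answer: $\frac{1}{72} \approx 0.013889$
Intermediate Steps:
$g{\left(w \right)} = \frac{1}{2 w}$
$- g{\left(-36 \right)} = - \frac{1}{2 \left(-36\right)} = - \frac{-1}{2 \cdot 36} = \left(-1\right) \left(- \frac{1}{72}\right) = \frac{1}{72}$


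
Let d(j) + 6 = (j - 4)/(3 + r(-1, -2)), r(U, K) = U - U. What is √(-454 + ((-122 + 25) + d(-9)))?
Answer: 2*I*√1263/3 ≈ 23.692*I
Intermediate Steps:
r(U, K) = 0
d(j) = -22/3 + j/3 (d(j) = -6 + (j - 4)/(3 + 0) = -6 + (-4 + j)/3 = -6 + (-4 + j)*(⅓) = -6 + (-4/3 + j/3) = -22/3 + j/3)
√(-454 + ((-122 + 25) + d(-9))) = √(-454 + ((-122 + 25) + (-22/3 + (⅓)*(-9)))) = √(-454 + (-97 + (-22/3 - 3))) = √(-454 + (-97 - 31/3)) = √(-454 - 322/3) = √(-1684/3) = 2*I*√1263/3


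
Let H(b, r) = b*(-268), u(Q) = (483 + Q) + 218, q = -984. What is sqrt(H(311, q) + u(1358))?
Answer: 13*I*sqrt(481) ≈ 285.11*I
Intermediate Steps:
u(Q) = 701 + Q
H(b, r) = -268*b
sqrt(H(311, q) + u(1358)) = sqrt(-268*311 + (701 + 1358)) = sqrt(-83348 + 2059) = sqrt(-81289) = 13*I*sqrt(481)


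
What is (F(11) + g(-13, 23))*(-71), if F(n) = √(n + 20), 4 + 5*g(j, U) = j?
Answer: 1207/5 - 71*√31 ≈ -153.91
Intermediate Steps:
g(j, U) = -⅘ + j/5
F(n) = √(20 + n)
(F(11) + g(-13, 23))*(-71) = (√(20 + 11) + (-⅘ + (⅕)*(-13)))*(-71) = (√31 + (-⅘ - 13/5))*(-71) = (√31 - 17/5)*(-71) = (-17/5 + √31)*(-71) = 1207/5 - 71*√31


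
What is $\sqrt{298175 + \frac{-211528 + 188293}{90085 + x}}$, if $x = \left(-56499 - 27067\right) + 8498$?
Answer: $\frac{2 \sqrt{16810295375645}}{15017} \approx 546.05$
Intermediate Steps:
$x = -75068$ ($x = -83566 + 8498 = -75068$)
$\sqrt{298175 + \frac{-211528 + 188293}{90085 + x}} = \sqrt{298175 + \frac{-211528 + 188293}{90085 - 75068}} = \sqrt{298175 - \frac{23235}{15017}} = \sqrt{\frac{4477670740}{15017}} = \frac{2 \sqrt{16810295375645}}{15017}$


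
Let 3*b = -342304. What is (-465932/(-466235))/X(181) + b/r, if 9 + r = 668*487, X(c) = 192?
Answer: -2515612951759/7280136438960 ≈ -0.34554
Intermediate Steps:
b = -342304/3 (b = (1/3)*(-342304) = -342304/3 ≈ -1.1410e+5)
r = 325307 (r = -9 + 668*487 = -9 + 325316 = 325307)
(-465932/(-466235))/X(181) + b/r = -465932/(-466235)/192 - 342304/3/325307 = -465932*(-1/466235)*(1/192) - 342304/3*1/325307 = (465932/466235)*(1/192) - 342304/975921 = 116483/22379280 - 342304/975921 = -2515612951759/7280136438960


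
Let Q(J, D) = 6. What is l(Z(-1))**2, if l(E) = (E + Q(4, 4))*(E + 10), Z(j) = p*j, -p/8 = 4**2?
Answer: 341954064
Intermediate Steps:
p = -128 (p = -8*4**2 = -8*16 = -128)
Z(j) = -128*j
l(E) = (6 + E)*(10 + E) (l(E) = (E + 6)*(E + 10) = (6 + E)*(10 + E))
l(Z(-1))**2 = (60 + (-128*(-1))**2 + 16*(-128*(-1)))**2 = (60 + 128**2 + 16*128)**2 = (60 + 16384 + 2048)**2 = 18492**2 = 341954064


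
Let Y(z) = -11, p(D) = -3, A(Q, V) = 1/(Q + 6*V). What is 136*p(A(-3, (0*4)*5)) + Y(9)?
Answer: -419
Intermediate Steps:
136*p(A(-3, (0*4)*5)) + Y(9) = 136*(-3) - 11 = -408 - 11 = -419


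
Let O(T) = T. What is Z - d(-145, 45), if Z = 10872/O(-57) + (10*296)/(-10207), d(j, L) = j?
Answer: -8926123/193933 ≈ -46.027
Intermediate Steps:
Z = -37046408/193933 (Z = 10872/(-57) + (10*296)/(-10207) = 10872*(-1/57) + 2960*(-1/10207) = -3624/19 - 2960/10207 = -37046408/193933 ≈ -191.03)
Z - d(-145, 45) = -37046408/193933 - 1*(-145) = -37046408/193933 + 145 = -8926123/193933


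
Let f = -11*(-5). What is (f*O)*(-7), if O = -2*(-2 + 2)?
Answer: 0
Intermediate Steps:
f = 55
O = 0 (O = -2*0 = 0)
(f*O)*(-7) = (55*0)*(-7) = 0*(-7) = 0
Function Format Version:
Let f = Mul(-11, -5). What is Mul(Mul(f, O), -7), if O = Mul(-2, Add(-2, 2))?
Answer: 0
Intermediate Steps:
f = 55
O = 0 (O = Mul(-2, 0) = 0)
Mul(Mul(f, O), -7) = Mul(Mul(55, 0), -7) = Mul(0, -7) = 0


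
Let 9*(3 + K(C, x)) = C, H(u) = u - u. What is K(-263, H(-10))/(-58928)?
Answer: 5/9144 ≈ 0.00054681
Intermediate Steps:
H(u) = 0
K(C, x) = -3 + C/9
K(-263, H(-10))/(-58928) = (-3 + (⅑)*(-263))/(-58928) = (-3 - 263/9)*(-1/58928) = -290/9*(-1/58928) = 5/9144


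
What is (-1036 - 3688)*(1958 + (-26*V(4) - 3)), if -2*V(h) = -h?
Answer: -8989772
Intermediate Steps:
V(h) = h/2 (V(h) = -(-1)*h/2 = h/2)
(-1036 - 3688)*(1958 + (-26*V(4) - 3)) = (-1036 - 3688)*(1958 + (-13*4 - 3)) = -4724*(1958 + (-26*2 - 3)) = -4724*(1958 + (-52 - 3)) = -4724*(1958 - 55) = -4724*1903 = -8989772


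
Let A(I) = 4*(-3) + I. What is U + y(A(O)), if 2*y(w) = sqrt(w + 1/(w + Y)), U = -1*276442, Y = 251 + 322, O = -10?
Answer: -276442 + I*sqrt(6678671)/1102 ≈ -2.7644e+5 + 2.3451*I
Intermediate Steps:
Y = 573
U = -276442
A(I) = -12 + I
y(w) = sqrt(w + 1/(573 + w))/2 (y(w) = sqrt(w + 1/(w + 573))/2 = sqrt(w + 1/(573 + w))/2)
U + y(A(O)) = -276442 + sqrt((1 + (-12 - 10)*(573 + (-12 - 10)))/(573 + (-12 - 10)))/2 = -276442 + sqrt((1 - 22*(573 - 22))/(573 - 22))/2 = -276442 + sqrt((1 - 22*551)/551)/2 = -276442 + sqrt((1 - 12122)/551)/2 = -276442 + sqrt((1/551)*(-12121))/2 = -276442 + sqrt(-12121/551)/2 = -276442 + (I*sqrt(6678671)/551)/2 = -276442 + I*sqrt(6678671)/1102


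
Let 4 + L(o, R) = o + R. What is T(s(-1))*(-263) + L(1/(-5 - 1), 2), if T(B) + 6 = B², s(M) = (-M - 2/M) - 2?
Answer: 7877/6 ≈ 1312.8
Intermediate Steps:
L(o, R) = -4 + R + o (L(o, R) = -4 + (o + R) = -4 + (R + o) = -4 + R + o)
s(M) = -2 - M - 2/M
T(B) = -6 + B²
T(s(-1))*(-263) + L(1/(-5 - 1), 2) = (-6 + (-2 - 1*(-1) - 2/(-1))²)*(-263) + (-4 + 2 + 1/(-5 - 1)) = (-6 + (-2 + 1 - 2*(-1))²)*(-263) + (-4 + 2 + 1/(-6)) = (-6 + (-2 + 1 + 2)²)*(-263) + (-4 + 2 - ⅙) = (-6 + 1²)*(-263) - 13/6 = (-6 + 1)*(-263) - 13/6 = -5*(-263) - 13/6 = 1315 - 13/6 = 7877/6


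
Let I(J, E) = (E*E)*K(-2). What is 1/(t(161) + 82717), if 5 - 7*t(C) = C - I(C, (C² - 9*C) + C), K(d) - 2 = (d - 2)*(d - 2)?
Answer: 7/10922703265 ≈ 6.4087e-10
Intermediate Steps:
K(d) = 2 + (-2 + d)² (K(d) = 2 + (d - 2)*(d - 2) = 2 + (-2 + d)*(-2 + d) = 2 + (-2 + d)²)
I(J, E) = 18*E² (I(J, E) = (E*E)*(2 + (-2 - 2)²) = E²*(2 + (-4)²) = E²*(2 + 16) = E²*18 = 18*E²)
t(C) = 5/7 - C/7 + 18*(C² - 8*C)²/7 (t(C) = 5/7 - (C - 18*((C² - 9*C) + C)²)/7 = 5/7 - (C - 18*(C² - 8*C)²)/7 = 5/7 + (-C/7 + 18*(C² - 8*C)²/7) = 5/7 - C/7 + 18*(C² - 8*C)²/7)
1/(t(161) + 82717) = 1/((5/7 - ⅐*161 + (18/7)*161²*(-8 + 161)²) + 82717) = 1/((5/7 - 23 + (18/7)*25921*153²) + 82717) = 1/((5/7 - 23 + (18/7)*25921*23409) + 82717) = 1/((5/7 - 23 + 1560303486) + 82717) = 1/(10922124246/7 + 82717) = 1/(10922703265/7) = 7/10922703265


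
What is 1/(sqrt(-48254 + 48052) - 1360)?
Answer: -680/924901 - I*sqrt(202)/1849802 ≈ -0.00073521 - 7.6834e-6*I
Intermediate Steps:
1/(sqrt(-48254 + 48052) - 1360) = 1/(sqrt(-202) - 1360) = 1/(I*sqrt(202) - 1360) = 1/(-1360 + I*sqrt(202))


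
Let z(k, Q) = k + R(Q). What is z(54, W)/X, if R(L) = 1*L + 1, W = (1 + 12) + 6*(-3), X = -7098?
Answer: -25/3549 ≈ -0.0070442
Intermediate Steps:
W = -5 (W = 13 - 18 = -5)
R(L) = 1 + L (R(L) = L + 1 = 1 + L)
z(k, Q) = 1 + Q + k (z(k, Q) = k + (1 + Q) = 1 + Q + k)
z(54, W)/X = (1 - 5 + 54)/(-7098) = 50*(-1/7098) = -25/3549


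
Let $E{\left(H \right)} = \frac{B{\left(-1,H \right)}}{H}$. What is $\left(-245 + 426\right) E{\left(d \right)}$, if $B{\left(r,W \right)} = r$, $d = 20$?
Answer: $- \frac{181}{20} \approx -9.05$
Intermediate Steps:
$E{\left(H \right)} = - \frac{1}{H}$
$\left(-245 + 426\right) E{\left(d \right)} = \left(-245 + 426\right) \left(- \frac{1}{20}\right) = 181 \left(\left(-1\right) \frac{1}{20}\right) = 181 \left(- \frac{1}{20}\right) = - \frac{181}{20}$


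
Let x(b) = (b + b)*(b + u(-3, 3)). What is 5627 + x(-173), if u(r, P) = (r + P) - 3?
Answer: 66523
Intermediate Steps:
u(r, P) = -3 + P + r (u(r, P) = (P + r) - 3 = -3 + P + r)
x(b) = 2*b*(-3 + b) (x(b) = (b + b)*(b + (-3 + 3 - 3)) = (2*b)*(b - 3) = (2*b)*(-3 + b) = 2*b*(-3 + b))
5627 + x(-173) = 5627 + 2*(-173)*(-3 - 173) = 5627 + 2*(-173)*(-176) = 5627 + 60896 = 66523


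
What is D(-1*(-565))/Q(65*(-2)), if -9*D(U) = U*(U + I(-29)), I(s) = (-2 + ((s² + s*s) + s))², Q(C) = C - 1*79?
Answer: 1540396790/1881 ≈ 8.1892e+5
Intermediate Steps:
Q(C) = -79 + C (Q(C) = C - 79 = -79 + C)
I(s) = (-2 + s + 2*s²)² (I(s) = (-2 + ((s² + s²) + s))² = (-2 + (2*s² + s))² = (-2 + (s + 2*s²))² = (-2 + s + 2*s²)²)
D(U) = -U*(2725801 + U)/9 (D(U) = -U*(U + (-2 - 29 + 2*(-29)²)²)/9 = -U*(U + (-2 - 29 + 2*841)²)/9 = -U*(U + (-2 - 29 + 1682)²)/9 = -U*(U + 1651²)/9 = -U*(U + 2725801)/9 = -U*(2725801 + U)/9)
D(-1*(-565))/Q(65*(-2)) = (-(-1*(-565))*(2725801 - 1*(-565))/9)/(-79 + 65*(-2)) = (-⅑*565*(2725801 + 565))/(-79 - 130) = -⅑*565*2726366/(-209) = -1540396790/9*(-1/209) = 1540396790/1881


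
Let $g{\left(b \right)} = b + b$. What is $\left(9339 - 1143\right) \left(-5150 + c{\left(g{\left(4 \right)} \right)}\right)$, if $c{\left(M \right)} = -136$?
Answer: $-43324056$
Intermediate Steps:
$g{\left(b \right)} = 2 b$
$\left(9339 - 1143\right) \left(-5150 + c{\left(g{\left(4 \right)} \right)}\right) = \left(9339 - 1143\right) \left(-5150 - 136\right) = 8196 \left(-5286\right) = -43324056$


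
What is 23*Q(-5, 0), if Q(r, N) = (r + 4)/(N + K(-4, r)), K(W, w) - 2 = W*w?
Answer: -23/22 ≈ -1.0455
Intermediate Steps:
K(W, w) = 2 + W*w
Q(r, N) = (4 + r)/(2 + N - 4*r) (Q(r, N) = (r + 4)/(N + (2 - 4*r)) = (4 + r)/(2 + N - 4*r))
23*Q(-5, 0) = 23*((4 - 5)/(2 + 0 - 4*(-5))) = 23*(-1/(2 + 0 + 20)) = 23*(-1/22) = -23/22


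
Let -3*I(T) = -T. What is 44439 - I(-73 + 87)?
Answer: 133303/3 ≈ 44434.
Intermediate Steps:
I(T) = T/3 (I(T) = -(-1)*T/3 = T/3)
44439 - I(-73 + 87) = 44439 - (-73 + 87)/3 = 44439 - 14/3 = 133303/3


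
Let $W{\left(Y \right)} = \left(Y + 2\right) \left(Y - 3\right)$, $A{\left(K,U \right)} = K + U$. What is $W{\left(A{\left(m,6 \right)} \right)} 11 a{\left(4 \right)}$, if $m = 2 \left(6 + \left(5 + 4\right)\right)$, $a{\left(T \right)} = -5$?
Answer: $-68970$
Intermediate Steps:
$m = 30$ ($m = 2 \left(6 + 9\right) = 2 \cdot 15 = 30$)
$W{\left(Y \right)} = \left(-3 + Y\right) \left(2 + Y\right)$ ($W{\left(Y \right)} = \left(2 + Y\right) \left(-3 + Y\right) = \left(-3 + Y\right) \left(2 + Y\right)$)
$W{\left(A{\left(m,6 \right)} \right)} 11 a{\left(4 \right)} = \left(-6 + \left(30 + 6\right)^{2} - \left(30 + 6\right)\right) 11 \left(-5\right) = \left(-6 + 36^{2} - 36\right) 11 \left(-5\right) = \left(-6 + 1296 - 36\right) 11 \left(-5\right) = 1254 \cdot 11 \left(-5\right) = 13794 \left(-5\right) = -68970$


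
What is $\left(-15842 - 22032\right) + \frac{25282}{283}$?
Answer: $- \frac{10693060}{283} \approx -37785.0$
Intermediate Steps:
$\left(-15842 - 22032\right) + \frac{25282}{283} = -37874 + 25282 \cdot \frac{1}{283} = -37874 + \frac{25282}{283} = - \frac{10693060}{283}$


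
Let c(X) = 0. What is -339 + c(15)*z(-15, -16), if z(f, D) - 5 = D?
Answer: -339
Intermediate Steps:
z(f, D) = 5 + D
-339 + c(15)*z(-15, -16) = -339 + 0*(5 - 16) = -339 + 0*(-11) = -339 + 0 = -339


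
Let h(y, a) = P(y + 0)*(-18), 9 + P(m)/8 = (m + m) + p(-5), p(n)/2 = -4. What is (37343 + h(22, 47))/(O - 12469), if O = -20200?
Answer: -33455/32669 ≈ -1.0241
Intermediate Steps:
p(n) = -8 (p(n) = 2*(-4) = -8)
P(m) = -136 + 16*m (P(m) = -72 + 8*((m + m) - 8) = -72 + 8*(2*m - 8) = -72 + 8*(-8 + 2*m) = -72 + (-64 + 16*m) = -136 + 16*m)
h(y, a) = 2448 - 288*y (h(y, a) = (-136 + 16*(y + 0))*(-18) = (-136 + 16*y)*(-18) = 2448 - 288*y)
(37343 + h(22, 47))/(O - 12469) = (37343 + (2448 - 288*22))/(-20200 - 12469) = (37343 + (2448 - 6336))/(-32669) = (37343 - 3888)*(-1/32669) = 33455*(-1/32669) = -33455/32669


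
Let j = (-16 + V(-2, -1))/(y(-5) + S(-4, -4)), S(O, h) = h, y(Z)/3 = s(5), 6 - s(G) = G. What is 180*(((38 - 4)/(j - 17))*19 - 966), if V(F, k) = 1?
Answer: -232020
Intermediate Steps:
s(G) = 6 - G
y(Z) = 3 (y(Z) = 3*(6 - 1*5) = 3*(6 - 5) = 3*1 = 3)
j = 15 (j = (-16 + 1)/(3 - 4) = -15/(-1) = -15*(-1) = 15)
180*(((38 - 4)/(j - 17))*19 - 966) = 180*(((38 - 4)/(15 - 17))*19 - 966) = 180*((34/(-2))*19 - 966) = 180*((34*(-1/2))*19 - 966) = 180*(-17*19 - 966) = 180*(-323 - 966) = 180*(-1289) = -232020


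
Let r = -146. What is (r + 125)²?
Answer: 441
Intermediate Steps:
(r + 125)² = (-146 + 125)² = (-21)² = 441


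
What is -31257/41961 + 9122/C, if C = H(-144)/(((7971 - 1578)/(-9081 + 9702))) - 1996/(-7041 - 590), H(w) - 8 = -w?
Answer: 1036134930101357/1708898510810 ≈ 606.32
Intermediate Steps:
H(w) = 8 - w
C = 244355260/16261661 (C = (8 - 1*(-144))/(((7971 - 1578)/(-9081 + 9702))) - 1996/(-7041 - 590) = (8 + 144)/((6393/621)) - 1996/(-7631) = 152/((6393*(1/621))) - 1996*(-1/7631) = 152/(2131/207) + 1996/7631 = 152*(207/2131) + 1996/7631 = 31464/2131 + 1996/7631 = 244355260/16261661 ≈ 15.026)
-31257/41961 + 9122/C = -31257/41961 + 9122/(244355260/16261661) = -31257*1/41961 + 9122*(16261661/244355260) = -10419/13987 + 74169435821/122177630 = 1036134930101357/1708898510810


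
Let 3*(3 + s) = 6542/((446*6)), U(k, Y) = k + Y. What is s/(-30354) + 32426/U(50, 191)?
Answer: 3950816953067/29363670396 ≈ 134.55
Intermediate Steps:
U(k, Y) = Y + k
s = -8771/4014 (s = -3 + (6542/((446*6)))/3 = -3 + (6542/2676)/3 = -3 + (6542*(1/2676))/3 = -3 + (1/3)*(3271/1338) = -3 + 3271/4014 = -8771/4014 ≈ -2.1851)
s/(-30354) + 32426/U(50, 191) = -8771/4014/(-30354) + 32426/(191 + 50) = -8771/4014*(-1/30354) + 32426/241 = 8771/121840956 + 32426*(1/241) = 8771/121840956 + 32426/241 = 3950816953067/29363670396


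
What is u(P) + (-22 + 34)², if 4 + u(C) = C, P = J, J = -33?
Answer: 107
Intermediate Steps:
P = -33
u(C) = -4 + C
u(P) + (-22 + 34)² = (-4 - 33) + (-22 + 34)² = -37 + 12² = -37 + 144 = 107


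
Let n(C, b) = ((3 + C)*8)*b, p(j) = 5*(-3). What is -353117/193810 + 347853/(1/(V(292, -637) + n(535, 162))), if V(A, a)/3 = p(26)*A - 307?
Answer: 46058684373753793/193810 ≈ 2.3765e+11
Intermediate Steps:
p(j) = -15
V(A, a) = -921 - 45*A (V(A, a) = 3*(-15*A - 307) = 3*(-307 - 15*A) = -921 - 45*A)
n(C, b) = b*(24 + 8*C) (n(C, b) = (24 + 8*C)*b = b*(24 + 8*C))
-353117/193810 + 347853/(1/(V(292, -637) + n(535, 162))) = -353117/193810 + 347853/(1/((-921 - 45*292) + 8*162*(3 + 535))) = -353117*1/193810 + 347853/(1/((-921 - 13140) + 8*162*538)) = -353117/193810 + 347853/(1/(-14061 + 697248)) = -353117/193810 + 347853/(1/683187) = -353117/193810 + 347853*683187 = -353117/193810 + 237648647511 = 46058684373753793/193810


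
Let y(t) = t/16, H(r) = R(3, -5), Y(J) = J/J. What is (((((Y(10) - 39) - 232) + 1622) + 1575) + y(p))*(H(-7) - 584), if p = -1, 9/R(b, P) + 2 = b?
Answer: -26927825/16 ≈ -1.6830e+6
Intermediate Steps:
R(b, P) = 9/(-2 + b)
Y(J) = 1
H(r) = 9 (H(r) = 9/(-2 + 3) = 9/1 = 9*1 = 9)
y(t) = t/16 (y(t) = t*(1/16) = t/16)
(((((Y(10) - 39) - 232) + 1622) + 1575) + y(p))*(H(-7) - 584) = (((((1 - 39) - 232) + 1622) + 1575) + (1/16)*(-1))*(9 - 584) = ((((-38 - 232) + 1622) + 1575) - 1/16)*(-575) = (((-270 + 1622) + 1575) - 1/16)*(-575) = ((1352 + 1575) - 1/16)*(-575) = (2927 - 1/16)*(-575) = (46831/16)*(-575) = -26927825/16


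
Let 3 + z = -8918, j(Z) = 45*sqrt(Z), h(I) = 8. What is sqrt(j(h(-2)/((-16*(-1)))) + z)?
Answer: sqrt(-35684 + 90*sqrt(2))/2 ≈ 94.282*I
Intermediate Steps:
z = -8921 (z = -3 - 8918 = -8921)
sqrt(j(h(-2)/((-16*(-1)))) + z) = sqrt(45*sqrt(8/((-16*(-1)))) - 8921) = sqrt(45*sqrt(8/16) - 8921) = sqrt(45*sqrt(8*(1/16)) - 8921) = sqrt(45*sqrt(1/2) - 8921) = sqrt(45*(sqrt(2)/2) - 8921) = sqrt(45*sqrt(2)/2 - 8921) = sqrt(-8921 + 45*sqrt(2)/2)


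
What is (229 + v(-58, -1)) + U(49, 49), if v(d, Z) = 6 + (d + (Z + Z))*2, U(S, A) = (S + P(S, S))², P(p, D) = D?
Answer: 9719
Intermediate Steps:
U(S, A) = 4*S² (U(S, A) = (S + S)² = (2*S)² = 4*S²)
v(d, Z) = 6 + 2*d + 4*Z (v(d, Z) = 6 + (d + 2*Z)*2 = 6 + (2*d + 4*Z) = 6 + 2*d + 4*Z)
(229 + v(-58, -1)) + U(49, 49) = (229 + (6 + 2*(-58) + 4*(-1))) + 4*49² = (229 + (6 - 116 - 4)) + 4*2401 = (229 - 114) + 9604 = 115 + 9604 = 9719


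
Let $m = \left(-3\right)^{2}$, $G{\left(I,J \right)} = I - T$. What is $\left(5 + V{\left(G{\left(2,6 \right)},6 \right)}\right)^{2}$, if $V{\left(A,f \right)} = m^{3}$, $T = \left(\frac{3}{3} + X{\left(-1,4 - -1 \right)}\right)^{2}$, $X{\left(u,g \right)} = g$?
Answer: $538756$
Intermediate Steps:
$T = 36$ ($T = \left(\frac{3}{3} + \left(4 - -1\right)\right)^{2} = \left(3 \cdot \frac{1}{3} + \left(4 + 1\right)\right)^{2} = \left(1 + 5\right)^{2} = 6^{2} = 36$)
$G{\left(I,J \right)} = -36 + I$ ($G{\left(I,J \right)} = I - 36 = -36 + I$)
$m = 9$
$V{\left(A,f \right)} = 729$ ($V{\left(A,f \right)} = 9^{3} = 729$)
$\left(5 + V{\left(G{\left(2,6 \right)},6 \right)}\right)^{2} = \left(5 + 729\right)^{2} = 734^{2} = 538756$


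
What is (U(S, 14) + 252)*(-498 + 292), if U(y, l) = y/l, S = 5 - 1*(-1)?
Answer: -364002/7 ≈ -52000.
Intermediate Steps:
S = 6 (S = 5 + 1 = 6)
(U(S, 14) + 252)*(-498 + 292) = (6/14 + 252)*(-498 + 292) = (6*(1/14) + 252)*(-206) = (3/7 + 252)*(-206) = (1767/7)*(-206) = -364002/7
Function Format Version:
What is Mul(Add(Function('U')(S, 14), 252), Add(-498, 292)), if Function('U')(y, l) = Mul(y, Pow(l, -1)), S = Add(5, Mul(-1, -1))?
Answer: Rational(-364002, 7) ≈ -52000.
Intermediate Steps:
S = 6 (S = Add(5, 1) = 6)
Mul(Add(Function('U')(S, 14), 252), Add(-498, 292)) = Mul(Add(Mul(6, Pow(14, -1)), 252), Add(-498, 292)) = Mul(Add(Mul(6, Rational(1, 14)), 252), -206) = Mul(Add(Rational(3, 7), 252), -206) = Mul(Rational(1767, 7), -206) = Rational(-364002, 7)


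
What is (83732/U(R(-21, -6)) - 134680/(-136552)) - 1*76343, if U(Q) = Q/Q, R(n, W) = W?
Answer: 9703052/1313 ≈ 7390.0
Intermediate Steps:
U(Q) = 1
(83732/U(R(-21, -6)) - 134680/(-136552)) - 1*76343 = (83732/1 - 134680/(-136552)) - 1*76343 = (83732*1 - 134680*(-1/136552)) - 76343 = (83732 + 1295/1313) - 76343 = 109941411/1313 - 76343 = 9703052/1313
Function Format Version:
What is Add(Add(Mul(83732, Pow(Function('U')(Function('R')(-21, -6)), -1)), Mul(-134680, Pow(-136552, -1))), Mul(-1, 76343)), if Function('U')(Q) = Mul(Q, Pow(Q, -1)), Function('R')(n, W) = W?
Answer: Rational(9703052, 1313) ≈ 7390.0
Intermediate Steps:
Function('U')(Q) = 1
Add(Add(Mul(83732, Pow(Function('U')(Function('R')(-21, -6)), -1)), Mul(-134680, Pow(-136552, -1))), Mul(-1, 76343)) = Add(Add(Mul(83732, Pow(1, -1)), Mul(-134680, Pow(-136552, -1))), Mul(-1, 76343)) = Add(Add(Mul(83732, 1), Mul(-134680, Rational(-1, 136552))), -76343) = Add(Add(83732, Rational(1295, 1313)), -76343) = Add(Rational(109941411, 1313), -76343) = Rational(9703052, 1313)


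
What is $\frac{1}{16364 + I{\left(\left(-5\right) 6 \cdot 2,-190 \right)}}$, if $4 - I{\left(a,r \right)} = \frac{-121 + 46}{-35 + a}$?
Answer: $\frac{19}{310977} \approx 6.1098 \cdot 10^{-5}$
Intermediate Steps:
$I{\left(a,r \right)} = 4 + \frac{75}{-35 + a}$ ($I{\left(a,r \right)} = 4 - \frac{-121 + 46}{-35 + a} = 4 - - \frac{75}{-35 + a} = 4 + \frac{75}{-35 + a}$)
$\frac{1}{16364 + I{\left(\left(-5\right) 6 \cdot 2,-190 \right)}} = \frac{1}{16364 + \frac{-65 + 4 \left(-5\right) 6 \cdot 2}{-35 + \left(-5\right) 6 \cdot 2}} = \frac{1}{16364 + \frac{-65 + 4 \left(\left(-30\right) 2\right)}{-35 - 60}} = \frac{1}{16364 + \frac{-65 + 4 \left(-60\right)}{-35 - 60}} = \frac{1}{16364 + \frac{-65 - 240}{-95}} = \frac{1}{16364 - - \frac{61}{19}} = \frac{1}{16364 + \frac{61}{19}} = \frac{1}{\frac{310977}{19}} = \frac{19}{310977}$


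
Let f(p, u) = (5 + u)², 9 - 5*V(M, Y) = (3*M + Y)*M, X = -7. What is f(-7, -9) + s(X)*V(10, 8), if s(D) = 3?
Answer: -1033/5 ≈ -206.60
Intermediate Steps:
V(M, Y) = 9/5 - M*(Y + 3*M)/5 (V(M, Y) = 9/5 - (3*M + Y)*M/5 = 9/5 - (Y + 3*M)*M/5 = 9/5 - M*(Y + 3*M)/5)
f(-7, -9) + s(X)*V(10, 8) = (5 - 9)² + 3*(9/5 - ⅗*10² - ⅕*10*8) = (-4)² + 3*(9/5 - ⅗*100 - 16) = 16 + 3*(9/5 - 60 - 16) = 16 + 3*(-371/5) = 16 - 1113/5 = -1033/5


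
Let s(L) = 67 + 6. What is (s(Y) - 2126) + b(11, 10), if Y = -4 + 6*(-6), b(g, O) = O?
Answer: -2043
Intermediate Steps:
Y = -40 (Y = -4 - 36 = -40)
s(L) = 73
(s(Y) - 2126) + b(11, 10) = (73 - 2126) + 10 = -2053 + 10 = -2043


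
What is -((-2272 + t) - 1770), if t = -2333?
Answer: 6375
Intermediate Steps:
-((-2272 + t) - 1770) = -((-2272 - 2333) - 1770) = -(-4605 - 1770) = -1*(-6375) = 6375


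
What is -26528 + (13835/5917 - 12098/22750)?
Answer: -1785368670808/67305875 ≈ -26526.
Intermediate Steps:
-26528 + (13835/5917 - 12098/22750) = -26528 + (13835*(1/5917) - 12098*1/22750) = -26528 + (13835/5917 - 6049/11375) = -26528 + 121581192/67305875 = -1785368670808/67305875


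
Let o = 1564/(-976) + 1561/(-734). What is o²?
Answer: 111515255721/8018844304 ≈ 13.907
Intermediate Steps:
o = -333939/89548 (o = 1564*(-1/976) + 1561*(-1/734) = -391/244 - 1561/734 = -333939/89548 ≈ -3.7292)
o² = (-333939/89548)² = 111515255721/8018844304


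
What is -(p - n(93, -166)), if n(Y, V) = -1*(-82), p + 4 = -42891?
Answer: 42977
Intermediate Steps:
p = -42895 (p = -4 - 42891 = -42895)
n(Y, V) = 82
-(p - n(93, -166)) = -(-42895 - 1*82) = -(-42895 - 82) = -1*(-42977) = 42977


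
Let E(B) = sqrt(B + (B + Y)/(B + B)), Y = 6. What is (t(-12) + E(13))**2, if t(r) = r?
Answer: (312 - sqrt(9282))**2/676 ≈ 68.799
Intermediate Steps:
E(B) = sqrt(B + (6 + B)/(2*B)) (E(B) = sqrt(B + (B + 6)/(B + B)) = sqrt(B + (6 + B)/((2*B))) = sqrt(B + (6 + B)*(1/(2*B))) = sqrt(B + (6 + B)/(2*B)))
(t(-12) + E(13))**2 = (-12 + sqrt(2 + 4*13 + 12/13)/2)**2 = (-12 + sqrt(2 + 52 + 12*(1/13))/2)**2 = (-12 + sqrt(2 + 52 + 12/13)/2)**2 = (-12 + sqrt(714/13)/2)**2 = (-12 + (sqrt(9282)/13)/2)**2 = (-12 + sqrt(9282)/26)**2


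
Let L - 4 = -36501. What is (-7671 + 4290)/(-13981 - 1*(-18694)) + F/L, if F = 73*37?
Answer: -45375390/57336787 ≈ -0.79138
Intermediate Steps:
L = -36497 (L = 4 - 36501 = -36497)
F = 2701
(-7671 + 4290)/(-13981 - 1*(-18694)) + F/L = (-7671 + 4290)/(-13981 - 1*(-18694)) + 2701/(-36497) = -3381/(-13981 + 18694) + 2701*(-1/36497) = -3381/4713 - 2701/36497 = -3381*1/4713 - 2701/36497 = -1127/1571 - 2701/36497 = -45375390/57336787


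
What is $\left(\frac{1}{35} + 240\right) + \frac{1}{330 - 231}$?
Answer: $\frac{831734}{3465} \approx 240.04$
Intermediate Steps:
$\left(\frac{1}{35} + 240\right) + \frac{1}{330 - 231} = \left(\frac{1}{35} + 240\right) + \frac{1}{99} = \frac{8401}{35} + \frac{1}{99} = \frac{831734}{3465}$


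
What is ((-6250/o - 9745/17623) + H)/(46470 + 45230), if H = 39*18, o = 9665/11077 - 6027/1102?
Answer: 107269536074271/4772410273276100 ≈ 0.022477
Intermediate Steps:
o = -2953171/642466 (o = 9665*(1/11077) - 6027*1/1102 = 9665/11077 - 6027/1102 = -2953171/642466 ≈ -4.5966)
H = 702
((-6250/o - 9745/17623) + H)/(46470 + 45230) = ((-6250/(-2953171/642466) - 9745/17623) + 702)/(46470 + 45230) = ((-6250*(-642466/2953171) - 9745*1/17623) + 702)/91700 = ((4015412500/2953171 - 9745/17623) + 702)*(1/91700) = (70734835836105/52043732533 + 702)*(1/91700) = (107269536074271/52043732533)*(1/91700) = 107269536074271/4772410273276100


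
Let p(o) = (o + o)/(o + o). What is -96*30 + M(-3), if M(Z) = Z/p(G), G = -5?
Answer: -2883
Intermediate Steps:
p(o) = 1 (p(o) = (2*o)/((2*o)) = (2*o)*(1/(2*o)) = 1)
M(Z) = Z (M(Z) = Z/1 = Z*1 = Z)
-96*30 + M(-3) = -96*30 - 3 = -2880 - 3 = -2883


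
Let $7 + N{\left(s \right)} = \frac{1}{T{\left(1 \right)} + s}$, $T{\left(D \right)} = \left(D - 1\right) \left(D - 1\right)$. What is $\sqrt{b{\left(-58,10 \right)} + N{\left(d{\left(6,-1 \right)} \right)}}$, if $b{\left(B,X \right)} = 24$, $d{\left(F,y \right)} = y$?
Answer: $4$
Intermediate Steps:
$T{\left(D \right)} = \left(-1 + D\right)^{2}$ ($T{\left(D \right)} = \left(-1 + D\right) \left(-1 + D\right) = \left(-1 + D\right)^{2}$)
$N{\left(s \right)} = -7 + \frac{1}{s}$ ($N{\left(s \right)} = -7 + \frac{1}{\left(-1 + 1\right)^{2} + s} = -7 + \frac{1}{0^{2} + s} = -7 + \frac{1}{0 + s} = -7 + \frac{1}{s}$)
$\sqrt{b{\left(-58,10 \right)} + N{\left(d{\left(6,-1 \right)} \right)}} = \sqrt{24 - \left(7 - \frac{1}{-1}\right)} = \sqrt{24 - 8} = \sqrt{16} = 4$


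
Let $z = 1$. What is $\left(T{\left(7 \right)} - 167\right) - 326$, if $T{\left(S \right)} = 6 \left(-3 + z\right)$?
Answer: $-505$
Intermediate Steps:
$T{\left(S \right)} = -12$ ($T{\left(S \right)} = 6 \left(-3 + 1\right) = 6 \left(-2\right) = -12$)
$\left(T{\left(7 \right)} - 167\right) - 326 = \left(-12 - 167\right) - 326 = -179 - 326 = -505$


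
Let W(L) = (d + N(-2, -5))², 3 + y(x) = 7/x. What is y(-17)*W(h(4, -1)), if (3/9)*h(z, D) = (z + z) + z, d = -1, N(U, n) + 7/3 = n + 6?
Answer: -2842/153 ≈ -18.575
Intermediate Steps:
N(U, n) = 11/3 + n (N(U, n) = -7/3 + (n + 6) = -7/3 + (6 + n) = 11/3 + n)
y(x) = -3 + 7/x
h(z, D) = 9*z (h(z, D) = 3*((z + z) + z) = 3*(2*z + z) = 3*(3*z) = 9*z)
W(L) = 49/9 (W(L) = (-1 + (11/3 - 5))² = (-1 - 4/3)² = (-7/3)² = 49/9)
y(-17)*W(h(4, -1)) = (-3 + 7/(-17))*(49/9) = (-3 + 7*(-1/17))*(49/9) = (-3 - 7/17)*(49/9) = -58/17*49/9 = -2842/153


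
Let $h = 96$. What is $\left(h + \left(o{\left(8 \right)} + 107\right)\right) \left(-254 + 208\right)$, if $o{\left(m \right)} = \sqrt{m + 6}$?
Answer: $-9338 - 46 \sqrt{14} \approx -9510.1$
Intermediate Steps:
$o{\left(m \right)} = \sqrt{6 + m}$
$\left(h + \left(o{\left(8 \right)} + 107\right)\right) \left(-254 + 208\right) = \left(96 + \left(\sqrt{6 + 8} + 107\right)\right) \left(-254 + 208\right) = \left(96 + \left(\sqrt{14} + 107\right)\right) \left(-46\right) = \left(96 + \left(107 + \sqrt{14}\right)\right) \left(-46\right) = \left(203 + \sqrt{14}\right) \left(-46\right) = -9338 - 46 \sqrt{14}$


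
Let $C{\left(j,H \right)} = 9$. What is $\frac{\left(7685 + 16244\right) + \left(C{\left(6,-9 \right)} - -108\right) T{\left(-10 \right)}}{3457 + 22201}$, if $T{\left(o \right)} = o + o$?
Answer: $\frac{21589}{25658} \approx 0.84141$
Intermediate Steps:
$T{\left(o \right)} = 2 o$
$\frac{\left(7685 + 16244\right) + \left(C{\left(6,-9 \right)} - -108\right) T{\left(-10 \right)}}{3457 + 22201} = \frac{\left(7685 + 16244\right) + \left(9 - -108\right) 2 \left(-10\right)}{3457 + 22201} = \frac{23929 + \left(9 + 108\right) \left(-20\right)}{25658} = \left(23929 + 117 \left(-20\right)\right) \frac{1}{25658} = \left(23929 - 2340\right) \frac{1}{25658} = 21589 \cdot \frac{1}{25658} = \frac{21589}{25658}$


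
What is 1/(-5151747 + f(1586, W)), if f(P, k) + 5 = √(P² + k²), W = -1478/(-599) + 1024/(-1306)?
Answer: -98524665416952121/507574594005376596502107 - 391147*√96211474653527770/2030298376021506386008428 ≈ -1.9417e-7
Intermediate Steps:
W = 658446/391147 (W = -1478*(-1/599) + 1024*(-1/1306) = 1478/599 - 512/653 = 658446/391147 ≈ 1.6834)
f(P, k) = -5 + √(P² + k²)
1/(-5151747 + f(1586, W)) = 1/(-5151747 + (-5 + √(1586² + (658446/391147)²))) = 1/(-5151747 + (-5 + √(2515396 + 433551134916/152995975609))) = 1/(-5151747 + (-5 + √(384845898614111080/152995975609))) = 1/(-5151747 + (-5 + 2*√96211474653527770/391147)) = 1/(-5151752 + 2*√96211474653527770/391147)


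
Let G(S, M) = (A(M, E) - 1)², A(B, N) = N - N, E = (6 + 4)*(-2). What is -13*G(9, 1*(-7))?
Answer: -13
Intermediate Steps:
E = -20 (E = 10*(-2) = -20)
A(B, N) = 0
G(S, M) = 1 (G(S, M) = (0 - 1)² = (-1)² = 1)
-13*G(9, 1*(-7)) = -13*1 = -13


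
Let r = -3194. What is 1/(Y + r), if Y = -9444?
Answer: -1/12638 ≈ -7.9126e-5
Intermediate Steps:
1/(Y + r) = 1/(-9444 - 3194) = 1/(-12638) = -1/12638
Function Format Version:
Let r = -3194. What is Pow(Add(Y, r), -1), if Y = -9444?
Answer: Rational(-1, 12638) ≈ -7.9126e-5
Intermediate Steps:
Pow(Add(Y, r), -1) = Pow(Add(-9444, -3194), -1) = Pow(-12638, -1) = Rational(-1, 12638)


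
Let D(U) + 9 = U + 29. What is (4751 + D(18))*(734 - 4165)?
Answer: -16431059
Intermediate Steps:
D(U) = 20 + U (D(U) = -9 + (U + 29) = -9 + (29 + U) = 20 + U)
(4751 + D(18))*(734 - 4165) = (4751 + (20 + 18))*(734 - 4165) = (4751 + 38)*(-3431) = 4789*(-3431) = -16431059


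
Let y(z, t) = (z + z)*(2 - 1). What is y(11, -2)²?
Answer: 484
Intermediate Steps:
y(z, t) = 2*z (y(z, t) = (2*z)*1 = 2*z)
y(11, -2)² = (2*11)² = 22² = 484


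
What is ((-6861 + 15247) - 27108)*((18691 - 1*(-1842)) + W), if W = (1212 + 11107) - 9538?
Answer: -436484708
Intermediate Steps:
W = 2781 (W = 12319 - 9538 = 2781)
((-6861 + 15247) - 27108)*((18691 - 1*(-1842)) + W) = ((-6861 + 15247) - 27108)*((18691 - 1*(-1842)) + 2781) = (8386 - 27108)*((18691 + 1842) + 2781) = -18722*(20533 + 2781) = -18722*23314 = -436484708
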